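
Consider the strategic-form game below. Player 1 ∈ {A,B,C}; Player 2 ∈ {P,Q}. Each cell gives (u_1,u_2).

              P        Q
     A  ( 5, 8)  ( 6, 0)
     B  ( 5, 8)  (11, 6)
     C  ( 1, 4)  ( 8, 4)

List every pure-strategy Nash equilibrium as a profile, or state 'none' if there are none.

(A,P): NE
(A,Q): not NE [P1→B gives 11>6; P2→P gives 8>0]
(B,P): NE
(B,Q): not NE [P2→P gives 8>6]
(C,P): not NE [P1→B gives 5>1]
(C,Q): not NE [P1→B gives 11>8]

Nash profiles: (A,P), (B,P)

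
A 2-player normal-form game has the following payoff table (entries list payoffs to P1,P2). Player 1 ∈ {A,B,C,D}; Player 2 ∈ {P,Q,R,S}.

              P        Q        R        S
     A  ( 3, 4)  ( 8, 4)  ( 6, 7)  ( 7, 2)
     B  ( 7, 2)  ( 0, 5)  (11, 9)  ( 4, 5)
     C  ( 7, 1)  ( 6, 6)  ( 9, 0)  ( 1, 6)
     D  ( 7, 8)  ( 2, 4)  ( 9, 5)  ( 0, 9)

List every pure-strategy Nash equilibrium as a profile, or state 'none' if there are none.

(A,P): not NE [P1→D gives 7>3; P2→R gives 7>4]
(A,Q): not NE [P2→R gives 7>4]
(A,R): not NE [P1→B gives 11>6]
(A,S): not NE [P2→R gives 7>2]
(B,P): not NE [P2→R gives 9>2]
(B,Q): not NE [P1→A gives 8>0; P2→R gives 9>5]
(B,R): NE
(B,S): not NE [P1→A gives 7>4; P2→R gives 9>5]
(C,P): not NE [P2→S gives 6>1]
(C,Q): not NE [P1→A gives 8>6]
(C,R): not NE [P1→B gives 11>9; P2→S gives 6>0]
(C,S): not NE [P1→A gives 7>1]
(D,P): not NE [P2→S gives 9>8]
(D,Q): not NE [P1→A gives 8>2; P2→S gives 9>4]
(D,R): not NE [P1→B gives 11>9; P2→S gives 9>5]
(D,S): not NE [P1→A gives 7>0]

PSNE = {(B,R)}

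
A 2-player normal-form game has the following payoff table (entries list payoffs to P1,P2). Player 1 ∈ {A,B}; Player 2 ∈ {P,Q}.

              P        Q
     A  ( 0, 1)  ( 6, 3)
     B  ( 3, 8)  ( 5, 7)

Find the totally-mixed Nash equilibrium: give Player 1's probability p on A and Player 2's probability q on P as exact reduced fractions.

p=1/3, q=1/4

P1 indiff ⇒ q·0+(1-q)·6 = q·3+(1-q)·5 ⇒ q(-3) = (1-q)(-1) ⇒ q = 1/4
P2 indiff ⇒ p·1+(1-p)·8 = p·3+(1-p)·7 ⇒ p(-2) = (1-p)(-1) ⇒ p = 1/3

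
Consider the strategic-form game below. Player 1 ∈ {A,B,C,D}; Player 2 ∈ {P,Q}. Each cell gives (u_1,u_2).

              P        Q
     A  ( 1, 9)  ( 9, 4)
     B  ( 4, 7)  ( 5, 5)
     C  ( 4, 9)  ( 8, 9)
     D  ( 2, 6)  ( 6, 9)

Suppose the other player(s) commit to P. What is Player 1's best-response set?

u_1(A vs P) = 1
u_1(B vs P) = 4
u_1(C vs P) = 4
u_1(D vs P) = 2
max payoff 4 at {B,C}

BR_1 = {B,C}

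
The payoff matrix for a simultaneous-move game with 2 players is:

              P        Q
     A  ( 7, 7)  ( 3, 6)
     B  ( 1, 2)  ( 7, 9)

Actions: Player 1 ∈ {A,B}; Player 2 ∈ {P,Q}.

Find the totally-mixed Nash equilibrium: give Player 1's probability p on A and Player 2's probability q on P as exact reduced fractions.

p=7/8, q=2/5

P1 indiff ⇒ q·7+(1-q)·3 = q·1+(1-q)·7 ⇒ q(6) = (1-q)(4) ⇒ q = 2/5
P2 indiff ⇒ p·7+(1-p)·2 = p·6+(1-p)·9 ⇒ p(1) = (1-p)(7) ⇒ p = 7/8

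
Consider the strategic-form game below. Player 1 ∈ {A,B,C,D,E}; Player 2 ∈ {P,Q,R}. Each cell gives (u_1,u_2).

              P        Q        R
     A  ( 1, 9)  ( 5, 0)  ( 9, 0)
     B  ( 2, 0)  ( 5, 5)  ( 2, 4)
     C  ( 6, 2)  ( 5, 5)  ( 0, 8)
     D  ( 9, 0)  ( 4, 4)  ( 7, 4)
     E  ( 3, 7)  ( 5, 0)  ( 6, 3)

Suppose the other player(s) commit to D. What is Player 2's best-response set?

BR_2 = {Q,R}

u_2(P vs D) = 0
u_2(Q vs D) = 4
u_2(R vs D) = 4
max payoff 4 at {Q,R}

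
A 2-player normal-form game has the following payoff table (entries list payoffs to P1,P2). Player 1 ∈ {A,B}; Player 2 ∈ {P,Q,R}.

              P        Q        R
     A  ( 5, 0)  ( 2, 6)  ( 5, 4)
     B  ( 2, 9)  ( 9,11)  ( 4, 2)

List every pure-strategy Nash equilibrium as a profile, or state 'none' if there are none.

(A,P): not NE [P2→Q gives 6>0]
(A,Q): not NE [P1→B gives 9>2]
(A,R): not NE [P2→Q gives 6>4]
(B,P): not NE [P1→A gives 5>2; P2→Q gives 11>9]
(B,Q): NE
(B,R): not NE [P1→A gives 5>4; P2→Q gives 11>2]

NE set: (B,Q)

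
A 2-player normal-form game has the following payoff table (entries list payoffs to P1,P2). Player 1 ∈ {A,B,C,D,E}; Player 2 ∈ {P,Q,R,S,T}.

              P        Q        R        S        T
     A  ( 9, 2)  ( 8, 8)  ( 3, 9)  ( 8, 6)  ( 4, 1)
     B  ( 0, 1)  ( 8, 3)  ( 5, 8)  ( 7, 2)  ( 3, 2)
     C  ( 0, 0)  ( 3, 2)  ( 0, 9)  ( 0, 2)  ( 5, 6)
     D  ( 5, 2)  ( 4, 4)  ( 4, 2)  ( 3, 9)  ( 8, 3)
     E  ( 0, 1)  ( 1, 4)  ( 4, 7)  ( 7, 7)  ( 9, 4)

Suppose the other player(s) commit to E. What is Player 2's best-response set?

BR_2 = {R,S}

u_2(P vs E) = 1
u_2(Q vs E) = 4
u_2(R vs E) = 7
u_2(S vs E) = 7
u_2(T vs E) = 4
max payoff 7 at {R,S}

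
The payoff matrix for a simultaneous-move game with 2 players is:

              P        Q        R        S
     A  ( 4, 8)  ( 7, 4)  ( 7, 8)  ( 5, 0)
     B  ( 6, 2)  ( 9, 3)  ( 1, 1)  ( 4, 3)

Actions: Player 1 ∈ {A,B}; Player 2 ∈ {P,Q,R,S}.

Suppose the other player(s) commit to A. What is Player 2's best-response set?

u_2(P vs A) = 8
u_2(Q vs A) = 4
u_2(R vs A) = 8
u_2(S vs A) = 0
max payoff 8 at {P,R}

BR_2 = {P,R}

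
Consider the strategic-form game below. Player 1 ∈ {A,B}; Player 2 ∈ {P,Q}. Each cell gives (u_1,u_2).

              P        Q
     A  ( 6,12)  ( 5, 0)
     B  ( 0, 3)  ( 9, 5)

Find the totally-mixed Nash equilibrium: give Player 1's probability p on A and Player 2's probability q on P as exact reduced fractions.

P1 indiff ⇒ q·6+(1-q)·5 = q·0+(1-q)·9 ⇒ q(6) = (1-q)(4) ⇒ q = 2/5
P2 indiff ⇒ p·12+(1-p)·3 = p·0+(1-p)·5 ⇒ p(12) = (1-p)(2) ⇒ p = 1/7

P1 mixes 1/7 on A; P2 mixes 2/5 on P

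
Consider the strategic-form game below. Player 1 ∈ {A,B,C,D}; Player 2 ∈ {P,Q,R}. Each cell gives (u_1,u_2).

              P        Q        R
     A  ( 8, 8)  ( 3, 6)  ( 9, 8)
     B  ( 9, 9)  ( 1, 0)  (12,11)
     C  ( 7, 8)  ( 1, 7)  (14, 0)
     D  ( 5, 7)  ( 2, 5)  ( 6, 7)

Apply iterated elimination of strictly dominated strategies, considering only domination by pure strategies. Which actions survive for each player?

Remaining: P1:{B,C} P2:{P,R}

P1 drop D (A beats it: P:8>5 Q:3>2 R:9>6)
P2 drop Q (P beats it: A:8>6 B:9>0 C:8>7)
P1 drop A (B beats it: P:9>8 R:12>9)
P1→{B,C} P2→{P,R}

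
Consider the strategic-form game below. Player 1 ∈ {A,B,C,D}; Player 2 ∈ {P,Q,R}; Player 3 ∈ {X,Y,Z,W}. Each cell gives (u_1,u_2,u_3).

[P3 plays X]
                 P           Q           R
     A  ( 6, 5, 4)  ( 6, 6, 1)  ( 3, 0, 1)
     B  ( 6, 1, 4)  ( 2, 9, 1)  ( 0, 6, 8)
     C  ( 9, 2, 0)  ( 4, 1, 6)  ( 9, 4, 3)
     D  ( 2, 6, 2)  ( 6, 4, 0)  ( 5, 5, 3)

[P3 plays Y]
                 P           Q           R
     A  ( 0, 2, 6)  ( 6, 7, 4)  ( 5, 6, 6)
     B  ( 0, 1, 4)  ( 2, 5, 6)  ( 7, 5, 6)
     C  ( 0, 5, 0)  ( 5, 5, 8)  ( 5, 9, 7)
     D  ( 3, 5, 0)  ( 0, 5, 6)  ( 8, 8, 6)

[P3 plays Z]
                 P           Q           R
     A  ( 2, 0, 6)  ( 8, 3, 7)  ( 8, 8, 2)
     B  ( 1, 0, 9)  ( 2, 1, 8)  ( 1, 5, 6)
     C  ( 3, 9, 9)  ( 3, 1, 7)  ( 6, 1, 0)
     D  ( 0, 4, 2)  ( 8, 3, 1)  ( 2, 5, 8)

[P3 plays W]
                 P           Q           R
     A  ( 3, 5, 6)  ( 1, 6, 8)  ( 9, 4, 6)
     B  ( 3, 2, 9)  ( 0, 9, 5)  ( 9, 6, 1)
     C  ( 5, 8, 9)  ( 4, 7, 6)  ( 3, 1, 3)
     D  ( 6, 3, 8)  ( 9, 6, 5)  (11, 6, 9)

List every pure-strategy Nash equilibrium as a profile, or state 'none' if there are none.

(A,P,X): not NE [P1→C gives 9>6; P2→Q gives 6>5; P3→W gives 6>4]
(A,P,Y): not NE [P1→D gives 3>0; P2→Q gives 7>2]
(A,P,Z): not NE [P1→C gives 3>2; P2→R gives 8>0]
(A,P,W): not NE [P1→D gives 6>3; P2→Q gives 6>5]
(A,Q,X): not NE [P3→W gives 8>1]
(A,Q,Y): not NE [P3→W gives 8>4]
(A,Q,Z): not NE [P2→R gives 8>3; P3→W gives 8>7]
(A,Q,W): not NE [P1→D gives 9>1]
(A,R,X): not NE [P1→C gives 9>3; P2→Q gives 6>0; P3→W gives 6>1]
(A,R,Y): not NE [P1→D gives 8>5; P2→Q gives 7>6]
(A,R,Z): not NE [P3→W gives 6>2]
(A,R,W): not NE [P1→D gives 11>9; P2→Q gives 6>4]
(B,P,X): not NE [P1→C gives 9>6; P2→Q gives 9>1; P3→W gives 9>4]
(B,P,Y): not NE [P1→D gives 3>0; P2→R gives 5>1; P3→W gives 9>4]
(B,P,Z): not NE [P1→C gives 3>1; P2→R gives 5>0]
(B,P,W): not NE [P1→D gives 6>3; P2→Q gives 9>2]
(B,Q,X): not NE [P1→D gives 6>2; P3→Z gives 8>1]
(B,Q,Y): not NE [P1→A gives 6>2; P3→Z gives 8>6]
(B,Q,Z): not NE [P1→D gives 8>2; P2→R gives 5>1]
(B,Q,W): not NE [P1→D gives 9>0; P3→Z gives 8>5]
(B,R,X): not NE [P1→C gives 9>0; P2→Q gives 9>6]
(B,R,Y): not NE [P1→D gives 8>7; P3→X gives 8>6]
(B,R,Z): not NE [P1→A gives 8>1; P3→X gives 8>6]
(B,R,W): not NE [P1→D gives 11>9; P2→Q gives 9>6; P3→X gives 8>1]
(C,P,X): not NE [P2→R gives 4>2; P3→W gives 9>0]
(C,P,Y): not NE [P1→D gives 3>0; P2→R gives 9>5; P3→W gives 9>0]
(C,P,Z): NE
(C,P,W): not NE [P1→D gives 6>5]
(C,Q,X): not NE [P1→D gives 6>4; P2→R gives 4>1; P3→Y gives 8>6]
(C,Q,Y): not NE [P1→A gives 6>5; P2→R gives 9>5]
(C,Q,Z): not NE [P1→D gives 8>3; P2→P gives 9>1; P3→Y gives 8>7]
(C,Q,W): not NE [P1→D gives 9>4; P2→P gives 8>7; P3→Y gives 8>6]
(C,R,X): not NE [P3→Y gives 7>3]
(C,R,Y): not NE [P1→D gives 8>5]
(C,R,Z): not NE [P1→A gives 8>6; P2→P gives 9>1; P3→Y gives 7>0]
(C,R,W): not NE [P1→D gives 11>3; P2→P gives 8>1; P3→Y gives 7>3]
(D,P,X): not NE [P1→C gives 9>2; P3→W gives 8>2]
(D,P,Y): not NE [P2→R gives 8>5; P3→W gives 8>0]
(D,P,Z): not NE [P1→C gives 3>0; P2→R gives 5>4; P3→W gives 8>2]
(D,P,W): not NE [P2→R gives 6>3]
(D,Q,X): not NE [P2→P gives 6>4; P3→Y gives 6>0]
(D,Q,Y): not NE [P1→A gives 6>0; P2→R gives 8>5]
(D,Q,Z): not NE [P2→R gives 5>3; P3→Y gives 6>1]
(D,Q,W): not NE [P3→Y gives 6>5]
(D,R,X): not NE [P1→C gives 9>5; P2→P gives 6>5; P3→W gives 9>3]
(D,R,Y): not NE [P3→W gives 9>6]
(D,R,Z): not NE [P1→A gives 8>2; P3→W gives 9>8]
(D,R,W): NE

Nash profiles: (C,P,Z), (D,R,W)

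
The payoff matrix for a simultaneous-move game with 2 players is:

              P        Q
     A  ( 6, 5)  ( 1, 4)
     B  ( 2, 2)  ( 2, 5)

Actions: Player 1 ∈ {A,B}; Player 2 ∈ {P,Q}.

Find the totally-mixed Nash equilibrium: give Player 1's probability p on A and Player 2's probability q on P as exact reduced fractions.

P1 mixes 3/4 on A; P2 mixes 1/5 on P

P1 indiff ⇒ q·6+(1-q)·1 = q·2+(1-q)·2 ⇒ q(4) = (1-q)(1) ⇒ q = 1/5
P2 indiff ⇒ p·5+(1-p)·2 = p·4+(1-p)·5 ⇒ p(1) = (1-p)(3) ⇒ p = 3/4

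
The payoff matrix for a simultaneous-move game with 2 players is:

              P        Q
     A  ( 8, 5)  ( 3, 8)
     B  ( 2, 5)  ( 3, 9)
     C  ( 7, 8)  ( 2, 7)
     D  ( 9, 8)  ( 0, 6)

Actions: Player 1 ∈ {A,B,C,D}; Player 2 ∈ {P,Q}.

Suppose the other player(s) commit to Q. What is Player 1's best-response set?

u_1(A vs Q) = 3
u_1(B vs Q) = 3
u_1(C vs Q) = 2
u_1(D vs Q) = 0
max payoff 3 at {A,B}

BR_1 = {A,B}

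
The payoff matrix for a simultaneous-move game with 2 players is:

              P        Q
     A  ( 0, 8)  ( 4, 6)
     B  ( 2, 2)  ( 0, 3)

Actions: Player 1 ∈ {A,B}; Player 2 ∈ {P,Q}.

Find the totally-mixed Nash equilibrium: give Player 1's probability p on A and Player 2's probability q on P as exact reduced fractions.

P1 indiff ⇒ q·0+(1-q)·4 = q·2+(1-q)·0 ⇒ q(-2) = (1-q)(-4) ⇒ q = 2/3
P2 indiff ⇒ p·8+(1-p)·2 = p·6+(1-p)·3 ⇒ p(2) = (1-p)(1) ⇒ p = 1/3

p=1/3, q=2/3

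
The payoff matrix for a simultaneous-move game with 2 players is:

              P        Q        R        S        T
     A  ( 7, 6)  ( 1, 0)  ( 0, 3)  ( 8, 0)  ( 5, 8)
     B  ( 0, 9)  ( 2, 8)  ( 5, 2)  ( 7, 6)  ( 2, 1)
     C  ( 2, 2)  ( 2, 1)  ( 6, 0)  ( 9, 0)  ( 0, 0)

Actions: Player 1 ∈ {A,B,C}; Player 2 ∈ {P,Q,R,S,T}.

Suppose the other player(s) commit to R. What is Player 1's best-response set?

u_1(A vs R) = 0
u_1(B vs R) = 5
u_1(C vs R) = 6
max payoff 6 at {C}

BR_1 = {C}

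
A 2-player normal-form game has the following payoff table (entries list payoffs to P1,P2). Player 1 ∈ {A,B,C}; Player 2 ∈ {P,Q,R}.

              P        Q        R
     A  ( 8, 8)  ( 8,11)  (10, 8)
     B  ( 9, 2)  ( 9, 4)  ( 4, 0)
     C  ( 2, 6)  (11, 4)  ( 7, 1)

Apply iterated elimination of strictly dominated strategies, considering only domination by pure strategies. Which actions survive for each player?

IESDS → P1:{B,C} P2:{P,Q}

P2 drop R (Q beats it: A:11>8 B:4>0 C:4>1)
P1 drop A (B beats it: P:9>8 Q:9>8)
P1→{B,C} P2→{P,Q}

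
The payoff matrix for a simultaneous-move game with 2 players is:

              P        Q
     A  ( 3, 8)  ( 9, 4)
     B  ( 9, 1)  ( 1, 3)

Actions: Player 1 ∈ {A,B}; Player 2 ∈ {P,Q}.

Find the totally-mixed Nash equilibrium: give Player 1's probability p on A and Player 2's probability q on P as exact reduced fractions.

P1 mixes 1/3 on A; P2 mixes 4/7 on P

P1 indiff ⇒ q·3+(1-q)·9 = q·9+(1-q)·1 ⇒ q(-6) = (1-q)(-8) ⇒ q = 4/7
P2 indiff ⇒ p·8+(1-p)·1 = p·4+(1-p)·3 ⇒ p(4) = (1-p)(2) ⇒ p = 1/3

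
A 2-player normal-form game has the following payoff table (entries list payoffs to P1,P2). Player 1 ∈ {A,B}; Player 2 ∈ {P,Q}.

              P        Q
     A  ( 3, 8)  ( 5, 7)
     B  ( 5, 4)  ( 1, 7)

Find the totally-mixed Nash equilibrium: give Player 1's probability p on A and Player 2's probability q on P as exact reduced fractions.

(p,q) = (3/4, 2/3)

P1 indiff ⇒ q·3+(1-q)·5 = q·5+(1-q)·1 ⇒ q(-2) = (1-q)(-4) ⇒ q = 2/3
P2 indiff ⇒ p·8+(1-p)·4 = p·7+(1-p)·7 ⇒ p(1) = (1-p)(3) ⇒ p = 3/4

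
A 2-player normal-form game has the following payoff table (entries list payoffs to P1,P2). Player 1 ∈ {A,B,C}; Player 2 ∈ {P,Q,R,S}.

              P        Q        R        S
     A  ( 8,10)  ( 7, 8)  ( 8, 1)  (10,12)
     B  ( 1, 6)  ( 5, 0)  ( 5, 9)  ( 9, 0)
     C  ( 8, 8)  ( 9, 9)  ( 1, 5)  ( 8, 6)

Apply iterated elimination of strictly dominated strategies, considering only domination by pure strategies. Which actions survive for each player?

P1 drop B (A beats it: P:8>1 Q:7>5 R:8>5 S:10>9)
P2 drop R (P beats it: A:10>1 C:8>5)
P1→{A,C} P2→{P,Q,S}

Survivors P1:{A,C} P2:{P,Q,S}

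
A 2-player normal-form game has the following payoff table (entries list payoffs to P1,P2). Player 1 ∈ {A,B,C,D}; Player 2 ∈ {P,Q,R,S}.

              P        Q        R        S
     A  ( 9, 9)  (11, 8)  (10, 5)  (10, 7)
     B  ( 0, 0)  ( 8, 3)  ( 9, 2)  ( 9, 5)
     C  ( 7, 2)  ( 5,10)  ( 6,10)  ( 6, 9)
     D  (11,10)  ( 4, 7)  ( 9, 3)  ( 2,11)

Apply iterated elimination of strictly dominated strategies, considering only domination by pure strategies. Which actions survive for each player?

Remaining: P1:{A,D} P2:{P,S}

P1 drop B (A beats it: P:9>0 Q:11>8 R:10>9 S:10>9)
P1 drop C (A beats it: P:9>7 Q:11>5 R:10>6 S:10>6)
P2 drop Q (P beats it: A:9>8 D:10>7)
P2 drop R (P beats it: A:9>5 D:10>3)
P1→{A,D} P2→{P,S}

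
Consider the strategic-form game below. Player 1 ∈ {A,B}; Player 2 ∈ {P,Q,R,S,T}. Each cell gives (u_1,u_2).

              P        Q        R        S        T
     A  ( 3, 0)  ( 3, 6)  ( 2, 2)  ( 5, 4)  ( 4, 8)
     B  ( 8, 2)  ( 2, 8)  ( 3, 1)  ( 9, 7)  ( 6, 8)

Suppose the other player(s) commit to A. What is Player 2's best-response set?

u_2(P vs A) = 0
u_2(Q vs A) = 6
u_2(R vs A) = 2
u_2(S vs A) = 4
u_2(T vs A) = 8
max payoff 8 at {T}

argmax u_2 = {T}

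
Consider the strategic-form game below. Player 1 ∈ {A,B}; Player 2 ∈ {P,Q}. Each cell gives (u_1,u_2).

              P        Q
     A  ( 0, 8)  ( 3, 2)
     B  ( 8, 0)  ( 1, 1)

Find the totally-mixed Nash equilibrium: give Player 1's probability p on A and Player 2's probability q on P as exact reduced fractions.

P1 indiff ⇒ q·0+(1-q)·3 = q·8+(1-q)·1 ⇒ q(-8) = (1-q)(-2) ⇒ q = 1/5
P2 indiff ⇒ p·8+(1-p)·0 = p·2+(1-p)·1 ⇒ p(6) = (1-p)(1) ⇒ p = 1/7

P1 mixes 1/7 on A; P2 mixes 1/5 on P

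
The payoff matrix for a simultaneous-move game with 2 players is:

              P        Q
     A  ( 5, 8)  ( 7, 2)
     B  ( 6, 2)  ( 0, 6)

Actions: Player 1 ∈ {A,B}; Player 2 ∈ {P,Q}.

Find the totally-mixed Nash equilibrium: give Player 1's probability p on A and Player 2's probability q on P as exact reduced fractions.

P1 mixes 2/5 on A; P2 mixes 7/8 on P

P1 indiff ⇒ q·5+(1-q)·7 = q·6+(1-q)·0 ⇒ q(-1) = (1-q)(-7) ⇒ q = 7/8
P2 indiff ⇒ p·8+(1-p)·2 = p·2+(1-p)·6 ⇒ p(6) = (1-p)(4) ⇒ p = 2/5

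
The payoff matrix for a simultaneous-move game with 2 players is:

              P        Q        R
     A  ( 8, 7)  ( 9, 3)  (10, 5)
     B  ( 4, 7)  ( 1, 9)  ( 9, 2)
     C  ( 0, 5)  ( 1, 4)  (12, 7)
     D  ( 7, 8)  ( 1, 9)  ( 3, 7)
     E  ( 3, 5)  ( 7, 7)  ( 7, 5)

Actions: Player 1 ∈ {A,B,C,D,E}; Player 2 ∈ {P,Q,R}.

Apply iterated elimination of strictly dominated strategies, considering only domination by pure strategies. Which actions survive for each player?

P1 drop B (A beats it: P:8>4 Q:9>1 R:10>9)
P1 drop D (A beats it: P:8>7 Q:9>1 R:10>3)
P1 drop E (A beats it: P:8>3 Q:9>7 R:10>7)
P2 drop Q (P beats it: A:7>3 C:5>4)
P1→{A,C} P2→{P,R}

Remaining: P1:{A,C} P2:{P,R}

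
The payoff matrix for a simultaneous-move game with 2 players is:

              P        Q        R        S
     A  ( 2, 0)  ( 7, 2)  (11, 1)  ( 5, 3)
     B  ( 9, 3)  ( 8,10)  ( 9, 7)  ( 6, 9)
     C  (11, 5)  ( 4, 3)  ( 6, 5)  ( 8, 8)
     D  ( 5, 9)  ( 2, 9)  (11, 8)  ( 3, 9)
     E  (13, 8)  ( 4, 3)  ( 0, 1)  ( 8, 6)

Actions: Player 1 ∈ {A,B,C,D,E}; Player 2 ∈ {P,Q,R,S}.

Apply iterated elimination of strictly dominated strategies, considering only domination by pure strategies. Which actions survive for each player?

P2 drop R (S beats it: A:3>1 B:9>7 C:8>5 D:9>8 E:6>1)
P1 drop A (B beats it: P:9>2 Q:8>7 S:6>5)
P1 drop D (B beats it: P:9>5 Q:8>2 S:6>3)
P1→{B,C,E} P2→{P,Q,S}

Remaining: P1:{B,C,E} P2:{P,Q,S}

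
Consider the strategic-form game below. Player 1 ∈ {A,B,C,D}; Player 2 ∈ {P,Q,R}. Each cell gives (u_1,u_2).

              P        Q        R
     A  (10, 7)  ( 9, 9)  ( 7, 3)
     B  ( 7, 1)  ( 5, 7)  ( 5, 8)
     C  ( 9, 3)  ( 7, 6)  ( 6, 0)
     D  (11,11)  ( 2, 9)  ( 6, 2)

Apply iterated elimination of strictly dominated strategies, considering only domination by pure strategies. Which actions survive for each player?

P1 drop B (A beats it: P:10>7 Q:9>5 R:7>5)
P1 drop C (A beats it: P:10>9 Q:9>7 R:7>6)
P2 drop R (P beats it: A:7>3 D:11>2)
P1→{A,D} P2→{P,Q}

IESDS → P1:{A,D} P2:{P,Q}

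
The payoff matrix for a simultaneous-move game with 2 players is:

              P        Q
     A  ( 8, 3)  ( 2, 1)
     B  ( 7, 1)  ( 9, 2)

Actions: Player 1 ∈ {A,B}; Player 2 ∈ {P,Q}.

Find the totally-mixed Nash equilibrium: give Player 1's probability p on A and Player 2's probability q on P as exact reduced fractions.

(p,q) = (1/3, 7/8)

P1 indiff ⇒ q·8+(1-q)·2 = q·7+(1-q)·9 ⇒ q(1) = (1-q)(7) ⇒ q = 7/8
P2 indiff ⇒ p·3+(1-p)·1 = p·1+(1-p)·2 ⇒ p(2) = (1-p)(1) ⇒ p = 1/3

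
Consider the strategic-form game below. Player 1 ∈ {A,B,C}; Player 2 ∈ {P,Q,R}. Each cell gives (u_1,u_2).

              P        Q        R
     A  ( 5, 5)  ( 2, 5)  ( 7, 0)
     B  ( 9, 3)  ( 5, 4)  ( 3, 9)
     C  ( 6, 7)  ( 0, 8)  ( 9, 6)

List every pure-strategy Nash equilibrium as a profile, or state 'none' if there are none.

(A,P): not NE [P1→B gives 9>5]
(A,Q): not NE [P1→B gives 5>2]
(A,R): not NE [P1→C gives 9>7; P2→Q gives 5>0]
(B,P): not NE [P2→R gives 9>3]
(B,Q): not NE [P2→R gives 9>4]
(B,R): not NE [P1→C gives 9>3]
(C,P): not NE [P1→B gives 9>6; P2→Q gives 8>7]
(C,Q): not NE [P1→B gives 5>0]
(C,R): not NE [P2→Q gives 8>6]

PSNE: ∅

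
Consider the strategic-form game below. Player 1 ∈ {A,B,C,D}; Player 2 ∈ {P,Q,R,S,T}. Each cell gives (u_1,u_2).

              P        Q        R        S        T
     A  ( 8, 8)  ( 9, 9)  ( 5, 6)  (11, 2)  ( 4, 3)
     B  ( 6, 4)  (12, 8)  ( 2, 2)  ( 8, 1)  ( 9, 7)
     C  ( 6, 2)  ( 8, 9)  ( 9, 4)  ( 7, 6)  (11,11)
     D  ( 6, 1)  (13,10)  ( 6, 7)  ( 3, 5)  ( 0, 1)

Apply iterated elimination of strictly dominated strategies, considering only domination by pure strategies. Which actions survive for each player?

IESDS → P1:{B,C,D} P2:{Q,T}

P2 drop P (Q beats it: A:9>8 B:8>4 C:9>2 D:10>1)
P2 drop R (Q beats it: A:9>6 B:8>2 C:9>4 D:10>7)
P2 drop S (Q beats it: A:9>2 B:8>1 C:9>6 D:10>5)
P1 drop A (B beats it: Q:12>9 T:9>4)
P1→{B,C,D} P2→{Q,T}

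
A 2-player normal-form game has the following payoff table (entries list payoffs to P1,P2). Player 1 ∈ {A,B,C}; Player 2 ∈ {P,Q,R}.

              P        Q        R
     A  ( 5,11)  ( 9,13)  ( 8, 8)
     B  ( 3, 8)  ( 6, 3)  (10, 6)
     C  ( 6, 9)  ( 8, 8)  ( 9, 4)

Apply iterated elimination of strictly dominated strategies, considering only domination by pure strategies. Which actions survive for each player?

P2 drop R (P beats it: A:11>8 B:8>6 C:9>4)
P1 drop B (A beats it: P:5>3 Q:9>6)
P1→{A,C} P2→{P,Q}

Survivors P1:{A,C} P2:{P,Q}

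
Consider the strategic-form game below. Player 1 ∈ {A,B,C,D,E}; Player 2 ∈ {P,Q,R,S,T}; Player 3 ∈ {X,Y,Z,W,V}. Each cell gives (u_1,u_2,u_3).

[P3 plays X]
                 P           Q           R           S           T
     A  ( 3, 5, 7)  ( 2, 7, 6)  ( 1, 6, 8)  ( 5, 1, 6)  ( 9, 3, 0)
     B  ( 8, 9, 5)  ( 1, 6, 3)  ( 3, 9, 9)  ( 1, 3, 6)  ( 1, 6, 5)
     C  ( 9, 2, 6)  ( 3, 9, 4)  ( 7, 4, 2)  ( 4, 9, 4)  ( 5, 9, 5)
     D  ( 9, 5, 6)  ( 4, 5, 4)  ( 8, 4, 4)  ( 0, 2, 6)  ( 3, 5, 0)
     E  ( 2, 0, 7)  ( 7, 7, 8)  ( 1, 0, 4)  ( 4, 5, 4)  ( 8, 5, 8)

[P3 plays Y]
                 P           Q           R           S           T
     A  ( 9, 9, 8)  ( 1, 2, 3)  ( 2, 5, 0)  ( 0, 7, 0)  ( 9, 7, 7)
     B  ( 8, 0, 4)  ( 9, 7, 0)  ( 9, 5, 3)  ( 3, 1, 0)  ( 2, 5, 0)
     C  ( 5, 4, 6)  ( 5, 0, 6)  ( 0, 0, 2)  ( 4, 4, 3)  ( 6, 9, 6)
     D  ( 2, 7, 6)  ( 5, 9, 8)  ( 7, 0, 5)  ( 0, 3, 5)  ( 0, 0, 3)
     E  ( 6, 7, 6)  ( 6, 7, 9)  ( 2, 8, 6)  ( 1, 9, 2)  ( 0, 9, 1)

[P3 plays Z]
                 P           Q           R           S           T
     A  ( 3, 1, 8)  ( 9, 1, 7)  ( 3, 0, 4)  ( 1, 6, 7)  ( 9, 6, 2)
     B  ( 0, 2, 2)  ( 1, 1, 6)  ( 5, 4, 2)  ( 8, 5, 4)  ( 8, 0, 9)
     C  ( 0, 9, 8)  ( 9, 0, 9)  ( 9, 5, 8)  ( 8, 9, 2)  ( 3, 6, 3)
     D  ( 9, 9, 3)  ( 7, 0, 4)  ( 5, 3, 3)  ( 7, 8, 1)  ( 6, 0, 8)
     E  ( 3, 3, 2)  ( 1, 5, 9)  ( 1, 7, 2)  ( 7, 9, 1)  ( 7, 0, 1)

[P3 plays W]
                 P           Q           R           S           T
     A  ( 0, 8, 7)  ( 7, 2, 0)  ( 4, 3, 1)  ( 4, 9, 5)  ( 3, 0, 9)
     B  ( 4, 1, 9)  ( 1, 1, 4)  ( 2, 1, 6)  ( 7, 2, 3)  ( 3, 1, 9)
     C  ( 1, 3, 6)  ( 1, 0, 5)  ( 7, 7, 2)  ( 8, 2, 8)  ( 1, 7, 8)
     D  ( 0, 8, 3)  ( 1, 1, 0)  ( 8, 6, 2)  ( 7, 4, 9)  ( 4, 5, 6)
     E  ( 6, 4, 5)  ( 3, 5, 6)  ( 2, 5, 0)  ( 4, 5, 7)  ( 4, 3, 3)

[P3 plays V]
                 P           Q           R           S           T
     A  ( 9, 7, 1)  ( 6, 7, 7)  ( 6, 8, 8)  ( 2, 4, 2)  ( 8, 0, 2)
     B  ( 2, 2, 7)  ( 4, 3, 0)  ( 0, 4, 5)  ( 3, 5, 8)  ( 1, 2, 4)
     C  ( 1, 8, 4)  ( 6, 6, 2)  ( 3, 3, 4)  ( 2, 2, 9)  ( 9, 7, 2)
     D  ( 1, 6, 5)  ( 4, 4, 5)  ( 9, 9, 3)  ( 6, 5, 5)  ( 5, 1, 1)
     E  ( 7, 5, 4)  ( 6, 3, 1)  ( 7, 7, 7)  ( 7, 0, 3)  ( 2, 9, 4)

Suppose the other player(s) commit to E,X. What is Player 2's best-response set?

P2 best: {Q}

u_2(P vs E,X) = 0
u_2(Q vs E,X) = 7
u_2(R vs E,X) = 0
u_2(S vs E,X) = 5
u_2(T vs E,X) = 5
max payoff 7 at {Q}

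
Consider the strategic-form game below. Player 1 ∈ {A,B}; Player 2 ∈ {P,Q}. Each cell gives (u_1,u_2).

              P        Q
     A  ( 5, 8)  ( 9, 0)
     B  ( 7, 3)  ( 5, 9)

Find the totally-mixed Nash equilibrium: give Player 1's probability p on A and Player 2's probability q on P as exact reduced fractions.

(p,q) = (3/7, 2/3)

P1 indiff ⇒ q·5+(1-q)·9 = q·7+(1-q)·5 ⇒ q(-2) = (1-q)(-4) ⇒ q = 2/3
P2 indiff ⇒ p·8+(1-p)·3 = p·0+(1-p)·9 ⇒ p(8) = (1-p)(6) ⇒ p = 3/7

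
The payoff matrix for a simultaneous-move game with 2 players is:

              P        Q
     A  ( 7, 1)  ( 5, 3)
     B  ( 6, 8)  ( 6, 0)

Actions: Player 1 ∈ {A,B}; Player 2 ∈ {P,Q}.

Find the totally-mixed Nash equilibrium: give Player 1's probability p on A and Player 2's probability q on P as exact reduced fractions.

P1 indiff ⇒ q·7+(1-q)·5 = q·6+(1-q)·6 ⇒ q(1) = (1-q)(1) ⇒ q = 1/2
P2 indiff ⇒ p·1+(1-p)·8 = p·3+(1-p)·0 ⇒ p(-2) = (1-p)(-8) ⇒ p = 4/5

P1 mixes 4/5 on A; P2 mixes 1/2 on P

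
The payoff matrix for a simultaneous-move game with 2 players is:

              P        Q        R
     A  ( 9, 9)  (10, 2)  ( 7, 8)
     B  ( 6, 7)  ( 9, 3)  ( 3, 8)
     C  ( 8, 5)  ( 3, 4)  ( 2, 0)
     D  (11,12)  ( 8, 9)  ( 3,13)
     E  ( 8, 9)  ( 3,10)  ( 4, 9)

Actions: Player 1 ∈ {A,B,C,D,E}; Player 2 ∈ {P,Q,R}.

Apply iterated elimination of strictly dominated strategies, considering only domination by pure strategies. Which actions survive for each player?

P1 drop B (A beats it: P:9>6 Q:10>9 R:7>3)
P1 drop C (A beats it: P:9>8 Q:10>3 R:7>2)
P1 drop E (A beats it: P:9>8 Q:10>3 R:7>4)
P2 drop Q (P beats it: A:9>2 D:12>9)
P1→{A,D} P2→{P,R}

Survivors P1:{A,D} P2:{P,R}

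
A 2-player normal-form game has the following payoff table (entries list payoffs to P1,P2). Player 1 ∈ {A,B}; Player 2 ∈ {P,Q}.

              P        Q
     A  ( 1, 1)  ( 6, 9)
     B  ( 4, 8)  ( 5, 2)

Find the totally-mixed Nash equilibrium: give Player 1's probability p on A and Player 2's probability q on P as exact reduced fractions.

P1 indiff ⇒ q·1+(1-q)·6 = q·4+(1-q)·5 ⇒ q(-3) = (1-q)(-1) ⇒ q = 1/4
P2 indiff ⇒ p·1+(1-p)·8 = p·9+(1-p)·2 ⇒ p(-8) = (1-p)(-6) ⇒ p = 3/7

(p,q) = (3/7, 1/4)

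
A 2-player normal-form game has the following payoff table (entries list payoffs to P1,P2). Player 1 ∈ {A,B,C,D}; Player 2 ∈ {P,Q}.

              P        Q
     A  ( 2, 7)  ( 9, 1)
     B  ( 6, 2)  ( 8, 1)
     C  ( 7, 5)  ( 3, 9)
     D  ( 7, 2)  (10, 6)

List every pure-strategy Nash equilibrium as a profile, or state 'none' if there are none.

(A,P): not NE [P1→D gives 7>2]
(A,Q): not NE [P1→D gives 10>9; P2→P gives 7>1]
(B,P): not NE [P1→D gives 7>6]
(B,Q): not NE [P1→D gives 10>8; P2→P gives 2>1]
(C,P): not NE [P2→Q gives 9>5]
(C,Q): not NE [P1→D gives 10>3]
(D,P): not NE [P2→Q gives 6>2]
(D,Q): NE

Nash profiles: (D,Q)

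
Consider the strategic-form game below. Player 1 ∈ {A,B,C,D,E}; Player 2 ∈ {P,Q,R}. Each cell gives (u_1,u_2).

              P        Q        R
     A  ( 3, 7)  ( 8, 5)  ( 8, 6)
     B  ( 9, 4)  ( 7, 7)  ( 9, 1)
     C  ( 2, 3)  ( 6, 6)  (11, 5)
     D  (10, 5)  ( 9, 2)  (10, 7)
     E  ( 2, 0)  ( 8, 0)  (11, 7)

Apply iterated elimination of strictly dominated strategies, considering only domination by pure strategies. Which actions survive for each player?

P1 drop A (D beats it: P:10>3 Q:9>8 R:10>8)
P1 drop B (D beats it: P:10>9 Q:9>7 R:10>9)
P2 drop P (R beats it: C:5>3 D:7>5 E:7>0)
P1→{C,D,E} P2→{Q,R}

IESDS → P1:{C,D,E} P2:{Q,R}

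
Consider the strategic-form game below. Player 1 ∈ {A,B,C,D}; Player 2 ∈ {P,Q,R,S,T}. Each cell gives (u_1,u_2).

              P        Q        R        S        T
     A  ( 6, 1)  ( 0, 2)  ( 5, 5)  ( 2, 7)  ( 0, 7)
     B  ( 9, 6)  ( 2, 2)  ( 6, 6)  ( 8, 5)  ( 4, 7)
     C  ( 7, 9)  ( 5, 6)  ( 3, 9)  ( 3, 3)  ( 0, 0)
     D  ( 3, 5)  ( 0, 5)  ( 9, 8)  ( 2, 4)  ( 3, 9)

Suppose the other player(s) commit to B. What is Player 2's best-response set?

BR_2 = {T}

u_2(P vs B) = 6
u_2(Q vs B) = 2
u_2(R vs B) = 6
u_2(S vs B) = 5
u_2(T vs B) = 7
max payoff 7 at {T}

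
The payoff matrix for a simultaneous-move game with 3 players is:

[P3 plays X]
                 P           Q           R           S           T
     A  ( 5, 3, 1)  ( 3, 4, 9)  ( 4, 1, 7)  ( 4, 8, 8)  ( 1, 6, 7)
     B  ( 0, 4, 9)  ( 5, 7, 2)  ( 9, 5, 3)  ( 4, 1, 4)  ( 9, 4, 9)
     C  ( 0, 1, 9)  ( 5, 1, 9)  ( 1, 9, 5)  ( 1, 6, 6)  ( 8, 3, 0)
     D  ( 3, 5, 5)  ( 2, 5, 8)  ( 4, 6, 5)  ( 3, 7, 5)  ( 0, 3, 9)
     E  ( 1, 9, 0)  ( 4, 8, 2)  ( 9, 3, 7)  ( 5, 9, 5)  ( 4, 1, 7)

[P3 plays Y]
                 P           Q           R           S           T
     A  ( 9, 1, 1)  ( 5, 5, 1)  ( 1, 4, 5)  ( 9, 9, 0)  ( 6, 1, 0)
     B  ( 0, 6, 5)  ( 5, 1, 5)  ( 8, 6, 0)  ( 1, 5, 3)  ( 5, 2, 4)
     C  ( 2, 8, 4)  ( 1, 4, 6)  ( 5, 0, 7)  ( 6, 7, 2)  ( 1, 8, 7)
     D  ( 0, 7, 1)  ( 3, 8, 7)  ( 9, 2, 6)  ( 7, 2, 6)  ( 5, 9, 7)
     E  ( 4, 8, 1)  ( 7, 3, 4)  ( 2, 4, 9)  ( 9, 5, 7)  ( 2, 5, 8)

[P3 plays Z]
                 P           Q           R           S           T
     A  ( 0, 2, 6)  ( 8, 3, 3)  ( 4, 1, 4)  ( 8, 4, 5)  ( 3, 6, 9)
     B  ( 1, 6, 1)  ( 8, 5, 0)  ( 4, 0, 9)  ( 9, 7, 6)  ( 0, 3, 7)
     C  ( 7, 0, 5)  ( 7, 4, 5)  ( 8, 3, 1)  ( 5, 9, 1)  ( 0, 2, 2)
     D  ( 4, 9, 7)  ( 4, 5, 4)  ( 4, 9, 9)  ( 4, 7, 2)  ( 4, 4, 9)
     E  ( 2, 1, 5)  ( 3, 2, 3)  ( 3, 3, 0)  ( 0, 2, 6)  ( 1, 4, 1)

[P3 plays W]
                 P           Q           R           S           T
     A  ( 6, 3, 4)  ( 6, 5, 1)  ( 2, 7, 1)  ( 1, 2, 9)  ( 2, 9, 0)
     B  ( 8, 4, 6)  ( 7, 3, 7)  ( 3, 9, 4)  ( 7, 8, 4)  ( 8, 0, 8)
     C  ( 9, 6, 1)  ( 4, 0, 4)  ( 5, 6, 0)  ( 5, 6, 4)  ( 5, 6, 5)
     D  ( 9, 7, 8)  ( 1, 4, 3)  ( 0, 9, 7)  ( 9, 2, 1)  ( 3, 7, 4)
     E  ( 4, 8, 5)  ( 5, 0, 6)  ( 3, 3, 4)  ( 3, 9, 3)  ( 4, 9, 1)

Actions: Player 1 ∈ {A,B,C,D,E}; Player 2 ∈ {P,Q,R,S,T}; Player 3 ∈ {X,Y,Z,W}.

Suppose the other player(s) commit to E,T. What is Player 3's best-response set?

u_3(X vs E,T) = 7
u_3(Y vs E,T) = 8
u_3(Z vs E,T) = 1
u_3(W vs E,T) = 1
max payoff 8 at {Y}

argmax u_3 = {Y}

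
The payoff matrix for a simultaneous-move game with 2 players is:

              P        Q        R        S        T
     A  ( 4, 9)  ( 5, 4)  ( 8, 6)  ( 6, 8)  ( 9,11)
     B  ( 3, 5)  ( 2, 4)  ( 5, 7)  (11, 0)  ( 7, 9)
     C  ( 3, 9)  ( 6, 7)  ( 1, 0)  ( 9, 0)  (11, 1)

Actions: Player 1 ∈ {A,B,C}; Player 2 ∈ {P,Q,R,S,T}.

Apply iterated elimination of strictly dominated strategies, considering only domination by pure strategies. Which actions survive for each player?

Survivors P1:{A,C} P2:{P,T}

P2 drop Q (P beats it: A:9>4 B:5>4 C:9>7)
P2 drop R (T beats it: A:11>6 B:9>7 C:1>0)
P2 drop S (P beats it: A:9>8 B:5>0 C:9>0)
P1 drop B (A beats it: P:4>3 T:9>7)
P1→{A,C} P2→{P,T}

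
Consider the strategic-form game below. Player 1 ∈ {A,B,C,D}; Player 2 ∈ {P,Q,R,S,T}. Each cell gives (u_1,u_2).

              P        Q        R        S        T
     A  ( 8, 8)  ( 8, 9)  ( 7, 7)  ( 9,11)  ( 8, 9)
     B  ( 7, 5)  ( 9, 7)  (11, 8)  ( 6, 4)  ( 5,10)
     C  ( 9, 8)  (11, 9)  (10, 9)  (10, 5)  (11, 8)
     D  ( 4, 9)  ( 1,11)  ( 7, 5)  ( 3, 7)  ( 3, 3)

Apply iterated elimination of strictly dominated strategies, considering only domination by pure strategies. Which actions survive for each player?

Survivors P1:{B,C} P2:{Q,R,T}

P1 drop A (C beats it: P:9>8 Q:11>8 R:10>7 S:10>9 T:11>8)
P1 drop D (B beats it: P:7>4 Q:9>1 R:11>7 S:6>3 T:5>3)
P2 drop P (Q beats it: B:7>5 C:9>8)
P2 drop S (Q beats it: B:7>4 C:9>5)
P1→{B,C} P2→{Q,R,T}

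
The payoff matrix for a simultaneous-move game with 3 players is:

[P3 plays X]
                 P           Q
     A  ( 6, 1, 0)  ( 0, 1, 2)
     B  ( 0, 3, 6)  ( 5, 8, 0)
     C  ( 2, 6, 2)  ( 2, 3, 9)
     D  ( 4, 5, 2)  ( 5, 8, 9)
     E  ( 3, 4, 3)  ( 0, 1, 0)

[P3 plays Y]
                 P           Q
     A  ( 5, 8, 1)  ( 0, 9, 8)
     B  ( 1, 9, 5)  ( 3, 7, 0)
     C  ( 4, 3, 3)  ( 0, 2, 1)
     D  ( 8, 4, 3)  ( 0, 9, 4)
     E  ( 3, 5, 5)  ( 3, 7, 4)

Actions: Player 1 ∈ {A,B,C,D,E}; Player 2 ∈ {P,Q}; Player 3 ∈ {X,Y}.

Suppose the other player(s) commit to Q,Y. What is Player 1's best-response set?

u_1(A vs Q,Y) = 0
u_1(B vs Q,Y) = 3
u_1(C vs Q,Y) = 0
u_1(D vs Q,Y) = 0
u_1(E vs Q,Y) = 3
max payoff 3 at {B,E}

BR_1 = {B,E}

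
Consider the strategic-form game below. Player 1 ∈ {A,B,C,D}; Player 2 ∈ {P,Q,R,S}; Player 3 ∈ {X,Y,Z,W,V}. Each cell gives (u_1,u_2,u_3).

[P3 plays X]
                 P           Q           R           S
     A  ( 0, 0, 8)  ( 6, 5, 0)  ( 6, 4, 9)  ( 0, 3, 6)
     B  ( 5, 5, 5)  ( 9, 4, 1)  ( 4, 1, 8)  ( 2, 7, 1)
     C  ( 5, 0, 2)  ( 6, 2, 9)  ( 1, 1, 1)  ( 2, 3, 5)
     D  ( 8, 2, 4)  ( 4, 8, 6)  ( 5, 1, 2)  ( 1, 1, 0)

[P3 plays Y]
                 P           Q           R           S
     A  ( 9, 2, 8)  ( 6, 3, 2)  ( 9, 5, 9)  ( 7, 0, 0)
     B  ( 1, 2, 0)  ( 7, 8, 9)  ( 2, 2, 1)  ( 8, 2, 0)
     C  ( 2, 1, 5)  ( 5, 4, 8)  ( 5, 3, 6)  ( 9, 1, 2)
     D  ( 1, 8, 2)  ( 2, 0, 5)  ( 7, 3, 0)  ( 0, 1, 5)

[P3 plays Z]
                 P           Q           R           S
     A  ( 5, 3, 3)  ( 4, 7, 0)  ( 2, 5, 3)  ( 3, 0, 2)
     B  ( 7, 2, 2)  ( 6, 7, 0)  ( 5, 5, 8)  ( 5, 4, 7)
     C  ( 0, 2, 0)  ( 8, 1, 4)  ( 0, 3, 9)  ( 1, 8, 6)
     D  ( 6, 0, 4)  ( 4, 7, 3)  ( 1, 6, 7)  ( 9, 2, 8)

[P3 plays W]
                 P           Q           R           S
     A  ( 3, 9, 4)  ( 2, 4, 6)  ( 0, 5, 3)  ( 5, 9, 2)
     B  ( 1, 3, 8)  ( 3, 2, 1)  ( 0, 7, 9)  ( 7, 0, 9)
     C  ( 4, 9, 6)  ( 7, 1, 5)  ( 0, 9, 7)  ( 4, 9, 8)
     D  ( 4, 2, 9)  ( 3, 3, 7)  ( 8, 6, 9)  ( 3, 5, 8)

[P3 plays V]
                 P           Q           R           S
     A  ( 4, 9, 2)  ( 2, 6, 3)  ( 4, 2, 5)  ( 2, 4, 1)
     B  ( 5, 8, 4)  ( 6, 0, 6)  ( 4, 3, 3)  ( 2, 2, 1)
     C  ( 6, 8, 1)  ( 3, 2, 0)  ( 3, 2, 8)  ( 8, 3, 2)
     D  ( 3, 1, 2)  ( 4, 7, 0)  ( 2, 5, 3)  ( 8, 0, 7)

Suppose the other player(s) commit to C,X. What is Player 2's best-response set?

u_2(P vs C,X) = 0
u_2(Q vs C,X) = 2
u_2(R vs C,X) = 1
u_2(S vs C,X) = 3
max payoff 3 at {S}

BR_2 = {S}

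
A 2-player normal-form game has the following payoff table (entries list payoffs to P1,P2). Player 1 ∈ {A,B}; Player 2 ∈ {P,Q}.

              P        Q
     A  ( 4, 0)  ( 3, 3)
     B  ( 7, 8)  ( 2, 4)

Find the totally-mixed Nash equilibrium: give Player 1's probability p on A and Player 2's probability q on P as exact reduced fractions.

P1 indiff ⇒ q·4+(1-q)·3 = q·7+(1-q)·2 ⇒ q(-3) = (1-q)(-1) ⇒ q = 1/4
P2 indiff ⇒ p·0+(1-p)·8 = p·3+(1-p)·4 ⇒ p(-3) = (1-p)(-4) ⇒ p = 4/7

(p,q) = (4/7, 1/4)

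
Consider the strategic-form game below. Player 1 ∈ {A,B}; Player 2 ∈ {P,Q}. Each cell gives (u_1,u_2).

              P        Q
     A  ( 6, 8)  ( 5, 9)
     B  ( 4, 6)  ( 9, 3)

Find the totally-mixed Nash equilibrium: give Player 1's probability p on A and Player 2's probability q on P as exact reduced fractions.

P1 mixes 3/4 on A; P2 mixes 2/3 on P

P1 indiff ⇒ q·6+(1-q)·5 = q·4+(1-q)·9 ⇒ q(2) = (1-q)(4) ⇒ q = 2/3
P2 indiff ⇒ p·8+(1-p)·6 = p·9+(1-p)·3 ⇒ p(-1) = (1-p)(-3) ⇒ p = 3/4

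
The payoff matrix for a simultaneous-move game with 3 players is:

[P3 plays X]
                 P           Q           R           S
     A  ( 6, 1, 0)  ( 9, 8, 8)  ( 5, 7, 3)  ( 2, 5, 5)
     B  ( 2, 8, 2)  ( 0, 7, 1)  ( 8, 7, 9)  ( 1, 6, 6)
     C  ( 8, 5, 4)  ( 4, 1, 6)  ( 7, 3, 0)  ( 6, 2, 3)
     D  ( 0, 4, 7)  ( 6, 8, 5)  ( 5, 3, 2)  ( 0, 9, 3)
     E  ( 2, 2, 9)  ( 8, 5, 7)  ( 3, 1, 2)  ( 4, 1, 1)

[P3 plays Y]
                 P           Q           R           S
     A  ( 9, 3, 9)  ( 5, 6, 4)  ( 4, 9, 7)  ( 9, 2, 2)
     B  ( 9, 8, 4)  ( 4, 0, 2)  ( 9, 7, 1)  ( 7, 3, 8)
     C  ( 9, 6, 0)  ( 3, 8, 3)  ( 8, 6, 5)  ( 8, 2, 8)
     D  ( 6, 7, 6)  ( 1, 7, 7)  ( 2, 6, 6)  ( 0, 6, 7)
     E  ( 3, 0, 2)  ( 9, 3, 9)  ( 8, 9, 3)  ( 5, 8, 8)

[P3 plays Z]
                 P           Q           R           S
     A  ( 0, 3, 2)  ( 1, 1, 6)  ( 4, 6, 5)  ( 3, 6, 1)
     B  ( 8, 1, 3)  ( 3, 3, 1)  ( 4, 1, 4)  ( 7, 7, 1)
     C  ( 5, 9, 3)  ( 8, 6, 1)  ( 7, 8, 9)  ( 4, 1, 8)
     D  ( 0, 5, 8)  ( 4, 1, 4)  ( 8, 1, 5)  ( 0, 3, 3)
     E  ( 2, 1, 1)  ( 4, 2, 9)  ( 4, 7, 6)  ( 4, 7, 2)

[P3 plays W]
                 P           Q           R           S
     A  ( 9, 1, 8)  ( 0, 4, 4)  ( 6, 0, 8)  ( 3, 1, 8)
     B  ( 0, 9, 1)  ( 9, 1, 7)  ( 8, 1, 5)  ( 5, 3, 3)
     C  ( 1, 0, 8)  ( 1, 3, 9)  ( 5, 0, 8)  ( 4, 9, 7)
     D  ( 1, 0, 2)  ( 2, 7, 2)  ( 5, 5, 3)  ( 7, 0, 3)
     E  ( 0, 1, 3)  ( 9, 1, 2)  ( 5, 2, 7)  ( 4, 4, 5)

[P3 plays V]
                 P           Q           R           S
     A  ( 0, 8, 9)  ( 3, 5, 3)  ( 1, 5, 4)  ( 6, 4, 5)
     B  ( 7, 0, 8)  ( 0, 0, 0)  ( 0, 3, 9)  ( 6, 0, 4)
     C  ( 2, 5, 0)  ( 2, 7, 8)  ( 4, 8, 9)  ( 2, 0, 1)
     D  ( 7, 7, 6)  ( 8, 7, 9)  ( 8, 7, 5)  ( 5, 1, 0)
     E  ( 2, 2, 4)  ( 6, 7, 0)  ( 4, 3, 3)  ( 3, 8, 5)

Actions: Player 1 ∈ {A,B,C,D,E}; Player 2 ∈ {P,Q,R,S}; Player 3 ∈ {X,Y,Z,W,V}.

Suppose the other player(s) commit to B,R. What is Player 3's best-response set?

P3 best: {X,V}

u_3(X vs B,R) = 9
u_3(Y vs B,R) = 1
u_3(Z vs B,R) = 4
u_3(W vs B,R) = 5
u_3(V vs B,R) = 9
max payoff 9 at {X,V}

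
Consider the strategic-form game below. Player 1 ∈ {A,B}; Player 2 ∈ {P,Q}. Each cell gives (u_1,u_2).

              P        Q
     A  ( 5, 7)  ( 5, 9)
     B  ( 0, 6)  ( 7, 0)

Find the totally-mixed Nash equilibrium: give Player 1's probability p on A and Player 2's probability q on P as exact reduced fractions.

(p,q) = (3/4, 2/7)

P1 indiff ⇒ q·5+(1-q)·5 = q·0+(1-q)·7 ⇒ q(5) = (1-q)(2) ⇒ q = 2/7
P2 indiff ⇒ p·7+(1-p)·6 = p·9+(1-p)·0 ⇒ p(-2) = (1-p)(-6) ⇒ p = 3/4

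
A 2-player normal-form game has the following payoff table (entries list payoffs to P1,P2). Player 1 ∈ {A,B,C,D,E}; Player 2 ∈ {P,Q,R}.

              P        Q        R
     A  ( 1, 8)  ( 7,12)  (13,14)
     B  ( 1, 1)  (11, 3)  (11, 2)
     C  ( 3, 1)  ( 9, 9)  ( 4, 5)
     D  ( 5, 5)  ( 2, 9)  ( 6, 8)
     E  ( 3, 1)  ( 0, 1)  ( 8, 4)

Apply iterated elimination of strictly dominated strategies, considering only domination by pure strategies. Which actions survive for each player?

P2 drop P (R beats it: A:14>8 B:2>1 C:5>1 D:8>5 E:4>1)
P1 drop C (B beats it: Q:11>9 R:11>4)
P1 drop D (A beats it: Q:7>2 R:13>6)
P1 drop E (A beats it: Q:7>0 R:13>8)
P1→{A,B} P2→{Q,R}

IESDS → P1:{A,B} P2:{Q,R}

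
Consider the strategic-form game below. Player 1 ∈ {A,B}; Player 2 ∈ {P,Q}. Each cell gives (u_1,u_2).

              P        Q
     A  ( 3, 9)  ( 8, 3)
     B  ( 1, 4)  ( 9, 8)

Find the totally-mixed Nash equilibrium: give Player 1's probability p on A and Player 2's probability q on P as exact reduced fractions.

P1 mixes 2/5 on A; P2 mixes 1/3 on P

P1 indiff ⇒ q·3+(1-q)·8 = q·1+(1-q)·9 ⇒ q(2) = (1-q)(1) ⇒ q = 1/3
P2 indiff ⇒ p·9+(1-p)·4 = p·3+(1-p)·8 ⇒ p(6) = (1-p)(4) ⇒ p = 2/5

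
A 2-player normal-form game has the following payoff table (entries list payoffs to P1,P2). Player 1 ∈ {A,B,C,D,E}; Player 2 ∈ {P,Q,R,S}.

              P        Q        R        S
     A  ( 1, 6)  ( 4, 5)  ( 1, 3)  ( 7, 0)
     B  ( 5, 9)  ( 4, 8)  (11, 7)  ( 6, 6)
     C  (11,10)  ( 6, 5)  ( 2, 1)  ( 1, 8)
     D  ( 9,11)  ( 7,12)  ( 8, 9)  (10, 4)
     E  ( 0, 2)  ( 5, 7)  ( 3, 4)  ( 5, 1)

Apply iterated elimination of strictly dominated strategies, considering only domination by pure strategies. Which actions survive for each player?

P1 drop A (D beats it: P:9>1 Q:7>4 R:8>1 S:10>7)
P1 drop E (D beats it: P:9>0 Q:7>5 R:8>3 S:10>5)
P2 drop R (P beats it: B:9>7 C:10>1 D:11>9)
P1 drop B (D beats it: P:9>5 Q:7>4 S:10>6)
P2 drop S (P beats it: C:10>8 D:11>4)
P1→{C,D} P2→{P,Q}

Remaining: P1:{C,D} P2:{P,Q}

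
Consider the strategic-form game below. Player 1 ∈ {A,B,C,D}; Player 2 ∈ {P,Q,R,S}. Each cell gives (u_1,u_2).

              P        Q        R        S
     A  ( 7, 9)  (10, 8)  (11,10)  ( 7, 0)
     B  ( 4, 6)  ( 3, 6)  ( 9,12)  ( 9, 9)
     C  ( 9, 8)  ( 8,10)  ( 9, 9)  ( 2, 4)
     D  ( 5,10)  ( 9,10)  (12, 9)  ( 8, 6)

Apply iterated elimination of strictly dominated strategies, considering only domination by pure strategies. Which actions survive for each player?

Remaining: P1:{A,C,D} P2:{P,Q,R}

P2 drop S (R beats it: A:10>0 B:12>9 C:9>4 D:9>6)
P1 drop B (A beats it: P:7>4 Q:10>3 R:11>9)
P1→{A,C,D} P2→{P,Q,R}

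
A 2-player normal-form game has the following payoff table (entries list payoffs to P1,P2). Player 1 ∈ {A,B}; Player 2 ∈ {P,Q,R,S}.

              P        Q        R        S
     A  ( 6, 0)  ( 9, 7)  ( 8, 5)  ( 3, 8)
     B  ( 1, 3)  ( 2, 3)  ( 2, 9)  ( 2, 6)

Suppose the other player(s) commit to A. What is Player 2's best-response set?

u_2(P vs A) = 0
u_2(Q vs A) = 7
u_2(R vs A) = 5
u_2(S vs A) = 8
max payoff 8 at {S}

P2 best: {S}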